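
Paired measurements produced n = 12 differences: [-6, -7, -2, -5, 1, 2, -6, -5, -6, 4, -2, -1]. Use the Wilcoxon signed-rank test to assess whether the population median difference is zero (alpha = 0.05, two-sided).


Step 1: Drop any zero differences (none here) and take |d_i|.
|d| = [6, 7, 2, 5, 1, 2, 6, 5, 6, 4, 2, 1]
Step 2: Midrank |d_i| (ties get averaged ranks).
ranks: |6|->10, |7|->12, |2|->4, |5|->7.5, |1|->1.5, |2|->4, |6|->10, |5|->7.5, |6|->10, |4|->6, |2|->4, |1|->1.5
Step 3: Attach original signs; sum ranks with positive sign and with negative sign.
W+ = 1.5 + 4 + 6 = 11.5
W- = 10 + 12 + 4 + 7.5 + 10 + 7.5 + 10 + 4 + 1.5 = 66.5
(Check: W+ + W- = 78 should equal n(n+1)/2 = 78.)
Step 4: Test statistic W = min(W+, W-) = 11.5.
Step 5: Ties in |d|, so use the tie-corrected normal approximation.
        E[W] = n(n+1)/4 = 12*13/4 = 39.
        Tie groups: |d|=1 (t=2), |d|=2 (t=3), |d|=5 (t=2), |d|=6 (t=3); sum(t^3 - t) = 60.
        Var[W] = n(n+1)(2n+1)/24 - sum(t^3-t)/48 = 3900/24 - 60/48 = 161.25.
        z = (W - E[W]) / sqrt(Var[W]) = (11.5 - 39) / 12.6984 = -2.1656.
        Two-sided p = 2*Phi(z) = 0.030340.
Step 6: alpha = 0.05. reject H0.

W+ = 11.5, W- = 66.5, W = min = 11.5, p = 0.030340, reject H0.


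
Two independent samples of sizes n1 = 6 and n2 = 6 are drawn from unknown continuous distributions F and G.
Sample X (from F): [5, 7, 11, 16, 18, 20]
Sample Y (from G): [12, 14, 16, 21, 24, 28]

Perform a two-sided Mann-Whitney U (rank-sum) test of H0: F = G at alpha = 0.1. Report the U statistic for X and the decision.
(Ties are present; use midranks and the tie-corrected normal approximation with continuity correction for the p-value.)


Step 1: Combine and sort all 12 observations; assign midranks.
sorted (value, group): (5,X), (7,X), (11,X), (12,Y), (14,Y), (16,X), (16,Y), (18,X), (20,X), (21,Y), (24,Y), (28,Y)
ranks: 5->1, 7->2, 11->3, 12->4, 14->5, 16->6.5, 16->6.5, 18->8, 20->9, 21->10, 24->11, 28->12
Step 2: Rank sum for X: R1 = 1 + 2 + 3 + 6.5 + 8 + 9 = 29.5.
Step 3: U_X = R1 - n1(n1+1)/2 = 29.5 - 6*7/2 = 29.5 - 21 = 8.5.
       U_Y = n1*n2 - U_X = 36 - 8.5 = 27.5.
Step 4: Ties are present, so use the tie-corrected normal approximation (with continuity correction) for the p-value.
Step 5: p-value = 0.148829; compare to alpha = 0.1. fail to reject H0.

U_X = 8.5, p = 0.148829, fail to reject H0 at alpha = 0.1.


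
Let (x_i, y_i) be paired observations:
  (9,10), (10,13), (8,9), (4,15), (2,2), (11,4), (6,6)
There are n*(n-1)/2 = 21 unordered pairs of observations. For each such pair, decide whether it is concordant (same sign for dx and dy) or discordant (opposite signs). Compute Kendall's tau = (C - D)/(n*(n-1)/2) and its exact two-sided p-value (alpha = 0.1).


Step 1: Enumerate the 21 unordered pairs (i,j) with i<j and classify each by sign(x_j-x_i) * sign(y_j-y_i).
  (1,2):dx=+1,dy=+3->C; (1,3):dx=-1,dy=-1->C; (1,4):dx=-5,dy=+5->D; (1,5):dx=-7,dy=-8->C
  (1,6):dx=+2,dy=-6->D; (1,7):dx=-3,dy=-4->C; (2,3):dx=-2,dy=-4->C; (2,4):dx=-6,dy=+2->D
  (2,5):dx=-8,dy=-11->C; (2,6):dx=+1,dy=-9->D; (2,7):dx=-4,dy=-7->C; (3,4):dx=-4,dy=+6->D
  (3,5):dx=-6,dy=-7->C; (3,6):dx=+3,dy=-5->D; (3,7):dx=-2,dy=-3->C; (4,5):dx=-2,dy=-13->C
  (4,6):dx=+7,dy=-11->D; (4,7):dx=+2,dy=-9->D; (5,6):dx=+9,dy=+2->C; (5,7):dx=+4,dy=+4->C
  (6,7):dx=-5,dy=+2->D
Step 2: C = 12, D = 9, total pairs = 21.
Step 3: tau = (C - D)/(n(n-1)/2) = (12 - 9)/21 = 0.142857.
Step 4: Exact two-sided p-value (enumerate n! = 5040 permutations of y under H0): p = 0.772619.
Step 5: alpha = 0.1. fail to reject H0.

tau_b = 0.1429 (C=12, D=9), p = 0.772619, fail to reject H0.


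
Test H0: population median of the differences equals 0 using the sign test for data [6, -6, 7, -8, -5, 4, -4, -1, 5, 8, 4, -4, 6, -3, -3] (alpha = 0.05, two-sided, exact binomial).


Step 1: Discard zero differences. Original n = 15; n_eff = number of nonzero differences = 15.
Nonzero differences (with sign): +6, -6, +7, -8, -5, +4, -4, -1, +5, +8, +4, -4, +6, -3, -3
Step 2: Count signs: positive = 7, negative = 8.
Step 3: Under H0: P(positive) = 0.5, so the number of positives S ~ Bin(15, 0.5).
Step 4: Two-sided exact p-value = sum of Bin(15,0.5) probabilities at or below the observed probability = 1.000000.
Step 5: alpha = 0.05. fail to reject H0.

n_eff = 15, pos = 7, neg = 8, p = 1.000000, fail to reject H0.


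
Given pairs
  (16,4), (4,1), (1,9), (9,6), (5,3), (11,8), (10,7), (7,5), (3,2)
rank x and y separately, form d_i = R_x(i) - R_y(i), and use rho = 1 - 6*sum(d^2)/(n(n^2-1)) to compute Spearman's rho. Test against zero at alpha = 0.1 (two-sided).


Step 1: Rank x and y separately (midranks; no ties here).
rank(x): 16->9, 4->3, 1->1, 9->6, 5->4, 11->8, 10->7, 7->5, 3->2
rank(y): 4->4, 1->1, 9->9, 6->6, 3->3, 8->8, 7->7, 5->5, 2->2
Step 2: d_i = R_x(i) - R_y(i); compute d_i^2.
  (9-4)^2=25, (3-1)^2=4, (1-9)^2=64, (6-6)^2=0, (4-3)^2=1, (8-8)^2=0, (7-7)^2=0, (5-5)^2=0, (2-2)^2=0
sum(d^2) = 94.
Step 3: rho = 1 - 6*94 / (9*(9^2 - 1)) = 1 - 564/720 = 0.216667.
Step 4: Under H0, t = rho * sqrt((n-2)/(1-rho^2)) = 0.5872 ~ t(7).
Step 5: Two-sided p-value from the t-distribution with 7 df = 0.575515.
Step 6: alpha = 0.1. fail to reject H0.

rho = 0.2167, p = 0.575515, fail to reject H0 at alpha = 0.1.


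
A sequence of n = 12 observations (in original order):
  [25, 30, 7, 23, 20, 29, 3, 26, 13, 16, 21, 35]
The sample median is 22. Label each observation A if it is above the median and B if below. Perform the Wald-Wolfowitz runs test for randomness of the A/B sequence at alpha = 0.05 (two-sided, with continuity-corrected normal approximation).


Step 1: Compute median = 22; label A = above, B = below.
Labels in order: AABABABABBBA  (n_A = 6, n_B = 6)
Step 2: Count runs R = 9.
Step 3: Under H0 (random ordering), E[R] = 2*n_A*n_B/(n_A+n_B) + 1 = 2*6*6/12 + 1 = 7.0000.
        Var[R] = 2*n_A*n_B*(2*n_A*n_B - n_A - n_B) / ((n_A+n_B)^2 * (n_A+n_B-1)) = 4320/1584 = 2.7273.
        SD[R] = 1.6514.
Step 4: Continuity-corrected z = (R - 0.5 - E[R]) / SD[R] = (9 - 0.5 - 7.0000) / 1.6514 = 0.9083.
Step 5: Two-sided p-value via normal approximation = 2*(1 - Phi(|z|)) = 0.363722.
Step 6: alpha = 0.05. fail to reject H0.

R = 9, z = 0.9083, p = 0.363722, fail to reject H0.


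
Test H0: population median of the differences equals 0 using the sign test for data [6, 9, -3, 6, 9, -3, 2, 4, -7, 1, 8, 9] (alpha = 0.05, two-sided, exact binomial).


Step 1: Discard zero differences. Original n = 12; n_eff = number of nonzero differences = 12.
Nonzero differences (with sign): +6, +9, -3, +6, +9, -3, +2, +4, -7, +1, +8, +9
Step 2: Count signs: positive = 9, negative = 3.
Step 3: Under H0: P(positive) = 0.5, so the number of positives S ~ Bin(12, 0.5).
Step 4: Two-sided exact p-value = sum of Bin(12,0.5) probabilities at or below the observed probability = 0.145996.
Step 5: alpha = 0.05. fail to reject H0.

n_eff = 12, pos = 9, neg = 3, p = 0.145996, fail to reject H0.


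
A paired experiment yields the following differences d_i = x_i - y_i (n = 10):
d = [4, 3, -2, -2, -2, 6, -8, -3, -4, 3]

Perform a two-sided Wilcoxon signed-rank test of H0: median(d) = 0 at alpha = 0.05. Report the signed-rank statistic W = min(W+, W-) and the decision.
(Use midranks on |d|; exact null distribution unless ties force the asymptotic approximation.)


Step 1: Drop any zero differences (none here) and take |d_i|.
|d| = [4, 3, 2, 2, 2, 6, 8, 3, 4, 3]
Step 2: Midrank |d_i| (ties get averaged ranks).
ranks: |4|->7.5, |3|->5, |2|->2, |2|->2, |2|->2, |6|->9, |8|->10, |3|->5, |4|->7.5, |3|->5
Step 3: Attach original signs; sum ranks with positive sign and with negative sign.
W+ = 7.5 + 5 + 9 + 5 = 26.5
W- = 2 + 2 + 2 + 10 + 5 + 7.5 = 28.5
(Check: W+ + W- = 55 should equal n(n+1)/2 = 55.)
Step 4: Test statistic W = min(W+, W-) = 26.5.
Step 5: Ties in |d|, so use the tie-corrected normal approximation.
        E[W] = n(n+1)/4 = 10*11/4 = 27.5.
        Tie groups: |d|=2 (t=3), |d|=3 (t=3), |d|=4 (t=2); sum(t^3 - t) = 54.
        Var[W] = n(n+1)(2n+1)/24 - sum(t^3-t)/48 = 2310/24 - 54/48 = 95.125.
        z = (W - E[W]) / sqrt(Var[W]) = (26.5 - 27.5) / 9.7532 = -0.1025.
        Two-sided p = 2*Phi(z) = 0.918336.
Step 6: alpha = 0.05. fail to reject H0.

W+ = 26.5, W- = 28.5, W = min = 26.5, p = 0.918336, fail to reject H0.


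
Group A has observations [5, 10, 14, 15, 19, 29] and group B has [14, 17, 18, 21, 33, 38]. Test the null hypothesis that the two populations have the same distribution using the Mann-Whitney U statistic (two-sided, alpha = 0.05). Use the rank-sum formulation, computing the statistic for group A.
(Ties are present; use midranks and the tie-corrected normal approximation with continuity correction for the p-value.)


Step 1: Combine and sort all 12 observations; assign midranks.
sorted (value, group): (5,X), (10,X), (14,X), (14,Y), (15,X), (17,Y), (18,Y), (19,X), (21,Y), (29,X), (33,Y), (38,Y)
ranks: 5->1, 10->2, 14->3.5, 14->3.5, 15->5, 17->6, 18->7, 19->8, 21->9, 29->10, 33->11, 38->12
Step 2: Rank sum for X: R1 = 1 + 2 + 3.5 + 5 + 8 + 10 = 29.5.
Step 3: U_X = R1 - n1(n1+1)/2 = 29.5 - 6*7/2 = 29.5 - 21 = 8.5.
       U_Y = n1*n2 - U_X = 36 - 8.5 = 27.5.
Step 4: Ties are present, so use the tie-corrected normal approximation (with continuity correction) for the p-value.
Step 5: p-value = 0.148829; compare to alpha = 0.05. fail to reject H0.

U_X = 8.5, p = 0.148829, fail to reject H0 at alpha = 0.05.


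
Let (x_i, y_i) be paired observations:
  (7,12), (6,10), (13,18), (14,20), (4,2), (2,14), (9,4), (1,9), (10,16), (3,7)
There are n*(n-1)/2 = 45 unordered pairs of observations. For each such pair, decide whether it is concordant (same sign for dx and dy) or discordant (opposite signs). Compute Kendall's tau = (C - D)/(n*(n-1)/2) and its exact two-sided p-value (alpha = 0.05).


Step 1: Enumerate the 45 unordered pairs (i,j) with i<j and classify each by sign(x_j-x_i) * sign(y_j-y_i).
  (1,2):dx=-1,dy=-2->C; (1,3):dx=+6,dy=+6->C; (1,4):dx=+7,dy=+8->C; (1,5):dx=-3,dy=-10->C
  (1,6):dx=-5,dy=+2->D; (1,7):dx=+2,dy=-8->D; (1,8):dx=-6,dy=-3->C; (1,9):dx=+3,dy=+4->C
  (1,10):dx=-4,dy=-5->C; (2,3):dx=+7,dy=+8->C; (2,4):dx=+8,dy=+10->C; (2,5):dx=-2,dy=-8->C
  (2,6):dx=-4,dy=+4->D; (2,7):dx=+3,dy=-6->D; (2,8):dx=-5,dy=-1->C; (2,9):dx=+4,dy=+6->C
  (2,10):dx=-3,dy=-3->C; (3,4):dx=+1,dy=+2->C; (3,5):dx=-9,dy=-16->C; (3,6):dx=-11,dy=-4->C
  (3,7):dx=-4,dy=-14->C; (3,8):dx=-12,dy=-9->C; (3,9):dx=-3,dy=-2->C; (3,10):dx=-10,dy=-11->C
  (4,5):dx=-10,dy=-18->C; (4,6):dx=-12,dy=-6->C; (4,7):dx=-5,dy=-16->C; (4,8):dx=-13,dy=-11->C
  (4,9):dx=-4,dy=-4->C; (4,10):dx=-11,dy=-13->C; (5,6):dx=-2,dy=+12->D; (5,7):dx=+5,dy=+2->C
  (5,8):dx=-3,dy=+7->D; (5,9):dx=+6,dy=+14->C; (5,10):dx=-1,dy=+5->D; (6,7):dx=+7,dy=-10->D
  (6,8):dx=-1,dy=-5->C; (6,9):dx=+8,dy=+2->C; (6,10):dx=+1,dy=-7->D; (7,8):dx=-8,dy=+5->D
  (7,9):dx=+1,dy=+12->C; (7,10):dx=-6,dy=+3->D; (8,9):dx=+9,dy=+7->C; (8,10):dx=+2,dy=-2->D
  (9,10):dx=-7,dy=-9->C
Step 2: C = 33, D = 12, total pairs = 45.
Step 3: tau = (C - D)/(n(n-1)/2) = (33 - 12)/45 = 0.466667.
Step 4: Exact two-sided p-value (enumerate n! = 3628800 permutations of y under H0): p = 0.072550.
Step 5: alpha = 0.05. fail to reject H0.

tau_b = 0.4667 (C=33, D=12), p = 0.072550, fail to reject H0.


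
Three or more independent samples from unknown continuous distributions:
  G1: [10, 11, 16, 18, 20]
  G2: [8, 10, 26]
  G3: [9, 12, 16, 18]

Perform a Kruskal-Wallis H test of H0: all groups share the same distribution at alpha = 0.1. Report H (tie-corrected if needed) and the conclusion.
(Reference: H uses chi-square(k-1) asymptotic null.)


Step 1: Combine all N = 12 observations and assign midranks.
sorted (value, group, rank): (8,G2,1), (9,G3,2), (10,G1,3.5), (10,G2,3.5), (11,G1,5), (12,G3,6), (16,G1,7.5), (16,G3,7.5), (18,G1,9.5), (18,G3,9.5), (20,G1,11), (26,G2,12)
Step 2: Sum ranks within each group.
R_1 = 36.5 (n_1 = 5)
R_2 = 16.5 (n_2 = 3)
R_3 = 25 (n_3 = 4)
Step 3: H = 12/(N(N+1)) * sum(R_i^2/n_i) - 3(N+1)
     = 12/(12*13) * (36.5^2/5 + 16.5^2/3 + 25^2/4) - 3*13
     = 0.076923 * 513.45 - 39
     = 0.496154.
Step 4: Ties present; correction factor C = 1 - 18/(12^3 - 12) = 0.989510. Corrected H = 0.496154 / 0.989510 = 0.501413.
Step 5: Under H0, H ~ chi^2(2); p-value = 0.778251.
Step 6: alpha = 0.1. fail to reject H0.

H = 0.5014, df = 2, p = 0.778251, fail to reject H0.


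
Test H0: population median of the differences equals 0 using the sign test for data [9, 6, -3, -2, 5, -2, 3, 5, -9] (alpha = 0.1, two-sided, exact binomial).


Step 1: Discard zero differences. Original n = 9; n_eff = number of nonzero differences = 9.
Nonzero differences (with sign): +9, +6, -3, -2, +5, -2, +3, +5, -9
Step 2: Count signs: positive = 5, negative = 4.
Step 3: Under H0: P(positive) = 0.5, so the number of positives S ~ Bin(9, 0.5).
Step 4: Two-sided exact p-value = sum of Bin(9,0.5) probabilities at or below the observed probability = 1.000000.
Step 5: alpha = 0.1. fail to reject H0.

n_eff = 9, pos = 5, neg = 4, p = 1.000000, fail to reject H0.


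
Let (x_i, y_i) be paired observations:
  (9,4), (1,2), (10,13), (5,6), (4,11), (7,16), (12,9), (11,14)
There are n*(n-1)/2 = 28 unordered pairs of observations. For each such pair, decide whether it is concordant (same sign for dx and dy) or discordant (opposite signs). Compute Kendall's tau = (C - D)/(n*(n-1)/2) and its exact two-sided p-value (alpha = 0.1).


Step 1: Enumerate the 28 unordered pairs (i,j) with i<j and classify each by sign(x_j-x_i) * sign(y_j-y_i).
  (1,2):dx=-8,dy=-2->C; (1,3):dx=+1,dy=+9->C; (1,4):dx=-4,dy=+2->D; (1,5):dx=-5,dy=+7->D
  (1,6):dx=-2,dy=+12->D; (1,7):dx=+3,dy=+5->C; (1,8):dx=+2,dy=+10->C; (2,3):dx=+9,dy=+11->C
  (2,4):dx=+4,dy=+4->C; (2,5):dx=+3,dy=+9->C; (2,6):dx=+6,dy=+14->C; (2,7):dx=+11,dy=+7->C
  (2,8):dx=+10,dy=+12->C; (3,4):dx=-5,dy=-7->C; (3,5):dx=-6,dy=-2->C; (3,6):dx=-3,dy=+3->D
  (3,7):dx=+2,dy=-4->D; (3,8):dx=+1,dy=+1->C; (4,5):dx=-1,dy=+5->D; (4,6):dx=+2,dy=+10->C
  (4,7):dx=+7,dy=+3->C; (4,8):dx=+6,dy=+8->C; (5,6):dx=+3,dy=+5->C; (5,7):dx=+8,dy=-2->D
  (5,8):dx=+7,dy=+3->C; (6,7):dx=+5,dy=-7->D; (6,8):dx=+4,dy=-2->D; (7,8):dx=-1,dy=+5->D
Step 2: C = 18, D = 10, total pairs = 28.
Step 3: tau = (C - D)/(n(n-1)/2) = (18 - 10)/28 = 0.285714.
Step 4: Exact two-sided p-value (enumerate n! = 40320 permutations of y under H0): p = 0.398760.
Step 5: alpha = 0.1. fail to reject H0.

tau_b = 0.2857 (C=18, D=10), p = 0.398760, fail to reject H0.


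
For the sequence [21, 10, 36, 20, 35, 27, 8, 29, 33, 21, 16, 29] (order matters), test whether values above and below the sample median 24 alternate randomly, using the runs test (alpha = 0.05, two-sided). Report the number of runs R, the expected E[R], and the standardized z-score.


Step 1: Compute median = 24; label A = above, B = below.
Labels in order: BBABAABAABBA  (n_A = 6, n_B = 6)
Step 2: Count runs R = 8.
Step 3: Under H0 (random ordering), E[R] = 2*n_A*n_B/(n_A+n_B) + 1 = 2*6*6/12 + 1 = 7.0000.
        Var[R] = 2*n_A*n_B*(2*n_A*n_B - n_A - n_B) / ((n_A+n_B)^2 * (n_A+n_B-1)) = 4320/1584 = 2.7273.
        SD[R] = 1.6514.
Step 4: Continuity-corrected z = (R - 0.5 - E[R]) / SD[R] = (8 - 0.5 - 7.0000) / 1.6514 = 0.3028.
Step 5: Two-sided p-value via normal approximation = 2*(1 - Phi(|z|)) = 0.762069.
Step 6: alpha = 0.05. fail to reject H0.

R = 8, z = 0.3028, p = 0.762069, fail to reject H0.


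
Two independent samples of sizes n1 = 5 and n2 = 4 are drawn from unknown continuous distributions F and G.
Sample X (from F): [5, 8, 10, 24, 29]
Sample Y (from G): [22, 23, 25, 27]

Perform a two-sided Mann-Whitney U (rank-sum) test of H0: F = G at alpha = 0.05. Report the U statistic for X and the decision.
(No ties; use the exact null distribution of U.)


Step 1: Combine and sort all 9 observations; assign midranks.
sorted (value, group): (5,X), (8,X), (10,X), (22,Y), (23,Y), (24,X), (25,Y), (27,Y), (29,X)
ranks: 5->1, 8->2, 10->3, 22->4, 23->5, 24->6, 25->7, 27->8, 29->9
Step 2: Rank sum for X: R1 = 1 + 2 + 3 + 6 + 9 = 21.
Step 3: U_X = R1 - n1(n1+1)/2 = 21 - 5*6/2 = 21 - 15 = 6.
       U_Y = n1*n2 - U_X = 20 - 6 = 14.
Step 4: No ties, so the exact null distribution of U (based on enumerating the C(9,5) = 126 equally likely rank assignments) gives the two-sided p-value.
Step 5: p-value = 0.412698; compare to alpha = 0.05. fail to reject H0.

U_X = 6, p = 0.412698, fail to reject H0 at alpha = 0.05.


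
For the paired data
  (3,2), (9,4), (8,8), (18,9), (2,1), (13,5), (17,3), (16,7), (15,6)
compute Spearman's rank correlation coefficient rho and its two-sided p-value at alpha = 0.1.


Step 1: Rank x and y separately (midranks; no ties here).
rank(x): 3->2, 9->4, 8->3, 18->9, 2->1, 13->5, 17->8, 16->7, 15->6
rank(y): 2->2, 4->4, 8->8, 9->9, 1->1, 5->5, 3->3, 7->7, 6->6
Step 2: d_i = R_x(i) - R_y(i); compute d_i^2.
  (2-2)^2=0, (4-4)^2=0, (3-8)^2=25, (9-9)^2=0, (1-1)^2=0, (5-5)^2=0, (8-3)^2=25, (7-7)^2=0, (6-6)^2=0
sum(d^2) = 50.
Step 3: rho = 1 - 6*50 / (9*(9^2 - 1)) = 1 - 300/720 = 0.583333.
Step 4: Under H0, t = rho * sqrt((n-2)/(1-rho^2)) = 1.9001 ~ t(7).
Step 5: Two-sided p-value from the t-distribution with 7 df = 0.099186.
Step 6: alpha = 0.1. reject H0.

rho = 0.5833, p = 0.099186, reject H0 at alpha = 0.1.


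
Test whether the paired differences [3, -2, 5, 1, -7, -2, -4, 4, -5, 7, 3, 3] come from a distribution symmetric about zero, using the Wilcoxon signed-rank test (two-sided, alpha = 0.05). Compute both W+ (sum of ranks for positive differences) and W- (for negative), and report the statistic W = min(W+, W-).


Step 1: Drop any zero differences (none here) and take |d_i|.
|d| = [3, 2, 5, 1, 7, 2, 4, 4, 5, 7, 3, 3]
Step 2: Midrank |d_i| (ties get averaged ranks).
ranks: |3|->5, |2|->2.5, |5|->9.5, |1|->1, |7|->11.5, |2|->2.5, |4|->7.5, |4|->7.5, |5|->9.5, |7|->11.5, |3|->5, |3|->5
Step 3: Attach original signs; sum ranks with positive sign and with negative sign.
W+ = 5 + 9.5 + 1 + 7.5 + 11.5 + 5 + 5 = 44.5
W- = 2.5 + 11.5 + 2.5 + 7.5 + 9.5 = 33.5
(Check: W+ + W- = 78 should equal n(n+1)/2 = 78.)
Step 4: Test statistic W = min(W+, W-) = 33.5.
Step 5: Ties in |d|, so use the tie-corrected normal approximation.
        E[W] = n(n+1)/4 = 12*13/4 = 39.
        Tie groups: |d|=2 (t=2), |d|=3 (t=3), |d|=4 (t=2), |d|=5 (t=2), |d|=7 (t=2); sum(t^3 - t) = 48.
        Var[W] = n(n+1)(2n+1)/24 - sum(t^3-t)/48 = 3900/24 - 48/48 = 161.5.
        z = (W - E[W]) / sqrt(Var[W]) = (33.5 - 39) / 12.7083 = -0.4328.
        Two-sided p = 2*Phi(z) = 0.665168.
Step 6: alpha = 0.05. fail to reject H0.

W+ = 44.5, W- = 33.5, W = min = 33.5, p = 0.665168, fail to reject H0.


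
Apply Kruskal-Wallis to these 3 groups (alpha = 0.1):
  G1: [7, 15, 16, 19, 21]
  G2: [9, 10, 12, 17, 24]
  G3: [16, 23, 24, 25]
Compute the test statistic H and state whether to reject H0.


Step 1: Combine all N = 14 observations and assign midranks.
sorted (value, group, rank): (7,G1,1), (9,G2,2), (10,G2,3), (12,G2,4), (15,G1,5), (16,G1,6.5), (16,G3,6.5), (17,G2,8), (19,G1,9), (21,G1,10), (23,G3,11), (24,G2,12.5), (24,G3,12.5), (25,G3,14)
Step 2: Sum ranks within each group.
R_1 = 31.5 (n_1 = 5)
R_2 = 29.5 (n_2 = 5)
R_3 = 44 (n_3 = 4)
Step 3: H = 12/(N(N+1)) * sum(R_i^2/n_i) - 3(N+1)
     = 12/(14*15) * (31.5^2/5 + 29.5^2/5 + 44^2/4) - 3*15
     = 0.057143 * 856.5 - 45
     = 3.942857.
Step 4: Ties present; correction factor C = 1 - 12/(14^3 - 14) = 0.995604. Corrected H = 3.942857 / 0.995604 = 3.960265.
Step 5: Under H0, H ~ chi^2(2); p-value = 0.138051.
Step 6: alpha = 0.1. fail to reject H0.

H = 3.9603, df = 2, p = 0.138051, fail to reject H0.


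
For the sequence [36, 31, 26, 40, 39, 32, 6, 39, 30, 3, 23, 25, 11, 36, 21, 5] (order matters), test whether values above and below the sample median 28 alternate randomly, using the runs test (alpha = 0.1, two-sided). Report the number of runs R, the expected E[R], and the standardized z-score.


Step 1: Compute median = 28; label A = above, B = below.
Labels in order: AABAAABAABBBBABB  (n_A = 8, n_B = 8)
Step 2: Count runs R = 8.
Step 3: Under H0 (random ordering), E[R] = 2*n_A*n_B/(n_A+n_B) + 1 = 2*8*8/16 + 1 = 9.0000.
        Var[R] = 2*n_A*n_B*(2*n_A*n_B - n_A - n_B) / ((n_A+n_B)^2 * (n_A+n_B-1)) = 14336/3840 = 3.7333.
        SD[R] = 1.9322.
Step 4: Continuity-corrected z = (R + 0.5 - E[R]) / SD[R] = (8 + 0.5 - 9.0000) / 1.9322 = -0.2588.
Step 5: Two-sided p-value via normal approximation = 2*(1 - Phi(|z|)) = 0.795809.
Step 6: alpha = 0.1. fail to reject H0.

R = 8, z = -0.2588, p = 0.795809, fail to reject H0.


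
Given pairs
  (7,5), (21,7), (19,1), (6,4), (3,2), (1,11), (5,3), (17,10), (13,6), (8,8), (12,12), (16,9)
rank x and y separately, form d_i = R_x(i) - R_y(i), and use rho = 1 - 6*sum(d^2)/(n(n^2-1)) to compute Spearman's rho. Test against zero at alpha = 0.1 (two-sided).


Step 1: Rank x and y separately (midranks; no ties here).
rank(x): 7->5, 21->12, 19->11, 6->4, 3->2, 1->1, 5->3, 17->10, 13->8, 8->6, 12->7, 16->9
rank(y): 5->5, 7->7, 1->1, 4->4, 2->2, 11->11, 3->3, 10->10, 6->6, 8->8, 12->12, 9->9
Step 2: d_i = R_x(i) - R_y(i); compute d_i^2.
  (5-5)^2=0, (12-7)^2=25, (11-1)^2=100, (4-4)^2=0, (2-2)^2=0, (1-11)^2=100, (3-3)^2=0, (10-10)^2=0, (8-6)^2=4, (6-8)^2=4, (7-12)^2=25, (9-9)^2=0
sum(d^2) = 258.
Step 3: rho = 1 - 6*258 / (12*(12^2 - 1)) = 1 - 1548/1716 = 0.097902.
Step 4: Under H0, t = rho * sqrt((n-2)/(1-rho^2)) = 0.3111 ~ t(10).
Step 5: Two-sided p-value from the t-distribution with 10 df = 0.762122.
Step 6: alpha = 0.1. fail to reject H0.

rho = 0.0979, p = 0.762122, fail to reject H0 at alpha = 0.1.


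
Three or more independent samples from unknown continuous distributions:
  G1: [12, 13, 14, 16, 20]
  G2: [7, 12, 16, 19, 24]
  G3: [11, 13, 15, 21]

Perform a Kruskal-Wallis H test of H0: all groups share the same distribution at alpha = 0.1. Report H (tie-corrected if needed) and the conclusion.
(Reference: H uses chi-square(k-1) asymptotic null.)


Step 1: Combine all N = 14 observations and assign midranks.
sorted (value, group, rank): (7,G2,1), (11,G3,2), (12,G1,3.5), (12,G2,3.5), (13,G1,5.5), (13,G3,5.5), (14,G1,7), (15,G3,8), (16,G1,9.5), (16,G2,9.5), (19,G2,11), (20,G1,12), (21,G3,13), (24,G2,14)
Step 2: Sum ranks within each group.
R_1 = 37.5 (n_1 = 5)
R_2 = 39 (n_2 = 5)
R_3 = 28.5 (n_3 = 4)
Step 3: H = 12/(N(N+1)) * sum(R_i^2/n_i) - 3(N+1)
     = 12/(14*15) * (37.5^2/5 + 39^2/5 + 28.5^2/4) - 3*15
     = 0.057143 * 788.513 - 45
     = 0.057857.
Step 4: Ties present; correction factor C = 1 - 18/(14^3 - 14) = 0.993407. Corrected H = 0.057857 / 0.993407 = 0.058241.
Step 5: Under H0, H ~ chi^2(2); p-value = 0.971299.
Step 6: alpha = 0.1. fail to reject H0.

H = 0.0582, df = 2, p = 0.971299, fail to reject H0.


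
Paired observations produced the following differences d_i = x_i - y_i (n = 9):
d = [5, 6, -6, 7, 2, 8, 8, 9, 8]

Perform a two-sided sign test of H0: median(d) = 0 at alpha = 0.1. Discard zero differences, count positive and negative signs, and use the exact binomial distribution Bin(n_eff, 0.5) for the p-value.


Step 1: Discard zero differences. Original n = 9; n_eff = number of nonzero differences = 9.
Nonzero differences (with sign): +5, +6, -6, +7, +2, +8, +8, +9, +8
Step 2: Count signs: positive = 8, negative = 1.
Step 3: Under H0: P(positive) = 0.5, so the number of positives S ~ Bin(9, 0.5).
Step 4: Two-sided exact p-value = sum of Bin(9,0.5) probabilities at or below the observed probability = 0.039062.
Step 5: alpha = 0.1. reject H0.

n_eff = 9, pos = 8, neg = 1, p = 0.039062, reject H0.


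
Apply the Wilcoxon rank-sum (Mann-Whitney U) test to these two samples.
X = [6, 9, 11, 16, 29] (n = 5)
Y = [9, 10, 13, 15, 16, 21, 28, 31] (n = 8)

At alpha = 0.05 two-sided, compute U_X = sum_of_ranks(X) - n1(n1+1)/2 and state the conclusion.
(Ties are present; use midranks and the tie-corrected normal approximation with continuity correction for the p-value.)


Step 1: Combine and sort all 13 observations; assign midranks.
sorted (value, group): (6,X), (9,X), (9,Y), (10,Y), (11,X), (13,Y), (15,Y), (16,X), (16,Y), (21,Y), (28,Y), (29,X), (31,Y)
ranks: 6->1, 9->2.5, 9->2.5, 10->4, 11->5, 13->6, 15->7, 16->8.5, 16->8.5, 21->10, 28->11, 29->12, 31->13
Step 2: Rank sum for X: R1 = 1 + 2.5 + 5 + 8.5 + 12 = 29.
Step 3: U_X = R1 - n1(n1+1)/2 = 29 - 5*6/2 = 29 - 15 = 14.
       U_Y = n1*n2 - U_X = 40 - 14 = 26.
Step 4: Ties are present, so use the tie-corrected normal approximation (with continuity correction) for the p-value.
Step 5: p-value = 0.419471; compare to alpha = 0.05. fail to reject H0.

U_X = 14, p = 0.419471, fail to reject H0 at alpha = 0.05.


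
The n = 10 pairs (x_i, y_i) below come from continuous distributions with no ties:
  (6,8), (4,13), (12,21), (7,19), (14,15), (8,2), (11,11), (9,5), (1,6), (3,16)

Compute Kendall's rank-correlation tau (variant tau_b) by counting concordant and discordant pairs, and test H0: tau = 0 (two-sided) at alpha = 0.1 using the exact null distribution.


Step 1: Enumerate the 45 unordered pairs (i,j) with i<j and classify each by sign(x_j-x_i) * sign(y_j-y_i).
  (1,2):dx=-2,dy=+5->D; (1,3):dx=+6,dy=+13->C; (1,4):dx=+1,dy=+11->C; (1,5):dx=+8,dy=+7->C
  (1,6):dx=+2,dy=-6->D; (1,7):dx=+5,dy=+3->C; (1,8):dx=+3,dy=-3->D; (1,9):dx=-5,dy=-2->C
  (1,10):dx=-3,dy=+8->D; (2,3):dx=+8,dy=+8->C; (2,4):dx=+3,dy=+6->C; (2,5):dx=+10,dy=+2->C
  (2,6):dx=+4,dy=-11->D; (2,7):dx=+7,dy=-2->D; (2,8):dx=+5,dy=-8->D; (2,9):dx=-3,dy=-7->C
  (2,10):dx=-1,dy=+3->D; (3,4):dx=-5,dy=-2->C; (3,5):dx=+2,dy=-6->D; (3,6):dx=-4,dy=-19->C
  (3,7):dx=-1,dy=-10->C; (3,8):dx=-3,dy=-16->C; (3,9):dx=-11,dy=-15->C; (3,10):dx=-9,dy=-5->C
  (4,5):dx=+7,dy=-4->D; (4,6):dx=+1,dy=-17->D; (4,7):dx=+4,dy=-8->D; (4,8):dx=+2,dy=-14->D
  (4,9):dx=-6,dy=-13->C; (4,10):dx=-4,dy=-3->C; (5,6):dx=-6,dy=-13->C; (5,7):dx=-3,dy=-4->C
  (5,8):dx=-5,dy=-10->C; (5,9):dx=-13,dy=-9->C; (5,10):dx=-11,dy=+1->D; (6,7):dx=+3,dy=+9->C
  (6,8):dx=+1,dy=+3->C; (6,9):dx=-7,dy=+4->D; (6,10):dx=-5,dy=+14->D; (7,8):dx=-2,dy=-6->C
  (7,9):dx=-10,dy=-5->C; (7,10):dx=-8,dy=+5->D; (8,9):dx=-8,dy=+1->D; (8,10):dx=-6,dy=+11->D
  (9,10):dx=+2,dy=+10->C
Step 2: C = 26, D = 19, total pairs = 45.
Step 3: tau = (C - D)/(n(n-1)/2) = (26 - 19)/45 = 0.155556.
Step 4: Exact two-sided p-value (enumerate n! = 3628800 permutations of y under H0): p = 0.600654.
Step 5: alpha = 0.1. fail to reject H0.

tau_b = 0.1556 (C=26, D=19), p = 0.600654, fail to reject H0.


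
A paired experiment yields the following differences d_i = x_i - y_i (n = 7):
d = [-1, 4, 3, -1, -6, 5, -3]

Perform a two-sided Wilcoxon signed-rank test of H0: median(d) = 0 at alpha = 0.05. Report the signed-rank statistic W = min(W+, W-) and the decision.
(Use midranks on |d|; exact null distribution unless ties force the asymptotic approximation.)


Step 1: Drop any zero differences (none here) and take |d_i|.
|d| = [1, 4, 3, 1, 6, 5, 3]
Step 2: Midrank |d_i| (ties get averaged ranks).
ranks: |1|->1.5, |4|->5, |3|->3.5, |1|->1.5, |6|->7, |5|->6, |3|->3.5
Step 3: Attach original signs; sum ranks with positive sign and with negative sign.
W+ = 5 + 3.5 + 6 = 14.5
W- = 1.5 + 1.5 + 7 + 3.5 = 13.5
(Check: W+ + W- = 28 should equal n(n+1)/2 = 28.)
Step 4: Test statistic W = min(W+, W-) = 13.5.
Step 5: Ties in |d|, so use the tie-corrected normal approximation.
        E[W] = n(n+1)/4 = 7*8/4 = 14.
        Tie groups: |d|=1 (t=2), |d|=3 (t=2); sum(t^3 - t) = 12.
        Var[W] = n(n+1)(2n+1)/24 - sum(t^3-t)/48 = 840/24 - 12/48 = 34.75.
        z = (W - E[W]) / sqrt(Var[W]) = (13.5 - 14) / 5.8949 = -0.0848.
        Two-sided p = 2*Phi(z) = 0.932405.
Step 6: alpha = 0.05. fail to reject H0.

W+ = 14.5, W- = 13.5, W = min = 13.5, p = 0.932405, fail to reject H0.


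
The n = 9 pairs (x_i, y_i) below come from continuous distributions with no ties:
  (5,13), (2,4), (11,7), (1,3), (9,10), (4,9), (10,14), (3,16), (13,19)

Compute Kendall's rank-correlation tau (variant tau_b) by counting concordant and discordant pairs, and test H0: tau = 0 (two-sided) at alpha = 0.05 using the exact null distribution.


Step 1: Enumerate the 36 unordered pairs (i,j) with i<j and classify each by sign(x_j-x_i) * sign(y_j-y_i).
  (1,2):dx=-3,dy=-9->C; (1,3):dx=+6,dy=-6->D; (1,4):dx=-4,dy=-10->C; (1,5):dx=+4,dy=-3->D
  (1,6):dx=-1,dy=-4->C; (1,7):dx=+5,dy=+1->C; (1,8):dx=-2,dy=+3->D; (1,9):dx=+8,dy=+6->C
  (2,3):dx=+9,dy=+3->C; (2,4):dx=-1,dy=-1->C; (2,5):dx=+7,dy=+6->C; (2,6):dx=+2,dy=+5->C
  (2,7):dx=+8,dy=+10->C; (2,8):dx=+1,dy=+12->C; (2,9):dx=+11,dy=+15->C; (3,4):dx=-10,dy=-4->C
  (3,5):dx=-2,dy=+3->D; (3,6):dx=-7,dy=+2->D; (3,7):dx=-1,dy=+7->D; (3,8):dx=-8,dy=+9->D
  (3,9):dx=+2,dy=+12->C; (4,5):dx=+8,dy=+7->C; (4,6):dx=+3,dy=+6->C; (4,7):dx=+9,dy=+11->C
  (4,8):dx=+2,dy=+13->C; (4,9):dx=+12,dy=+16->C; (5,6):dx=-5,dy=-1->C; (5,7):dx=+1,dy=+4->C
  (5,8):dx=-6,dy=+6->D; (5,9):dx=+4,dy=+9->C; (6,7):dx=+6,dy=+5->C; (6,8):dx=-1,dy=+7->D
  (6,9):dx=+9,dy=+10->C; (7,8):dx=-7,dy=+2->D; (7,9):dx=+3,dy=+5->C; (8,9):dx=+10,dy=+3->C
Step 2: C = 26, D = 10, total pairs = 36.
Step 3: tau = (C - D)/(n(n-1)/2) = (26 - 10)/36 = 0.444444.
Step 4: Exact two-sided p-value (enumerate n! = 362880 permutations of y under H0): p = 0.119439.
Step 5: alpha = 0.05. fail to reject H0.

tau_b = 0.4444 (C=26, D=10), p = 0.119439, fail to reject H0.


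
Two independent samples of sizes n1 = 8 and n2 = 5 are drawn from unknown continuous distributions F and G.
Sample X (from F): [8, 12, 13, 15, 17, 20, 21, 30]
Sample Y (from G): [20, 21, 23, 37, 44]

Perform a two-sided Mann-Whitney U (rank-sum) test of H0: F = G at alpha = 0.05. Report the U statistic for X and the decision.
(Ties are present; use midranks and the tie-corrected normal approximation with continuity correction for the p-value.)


Step 1: Combine and sort all 13 observations; assign midranks.
sorted (value, group): (8,X), (12,X), (13,X), (15,X), (17,X), (20,X), (20,Y), (21,X), (21,Y), (23,Y), (30,X), (37,Y), (44,Y)
ranks: 8->1, 12->2, 13->3, 15->4, 17->5, 20->6.5, 20->6.5, 21->8.5, 21->8.5, 23->10, 30->11, 37->12, 44->13
Step 2: Rank sum for X: R1 = 1 + 2 + 3 + 4 + 5 + 6.5 + 8.5 + 11 = 41.
Step 3: U_X = R1 - n1(n1+1)/2 = 41 - 8*9/2 = 41 - 36 = 5.
       U_Y = n1*n2 - U_X = 40 - 5 = 35.
Step 4: Ties are present, so use the tie-corrected normal approximation (with continuity correction) for the p-value.
Step 5: p-value = 0.033301; compare to alpha = 0.05. reject H0.

U_X = 5, p = 0.033301, reject H0 at alpha = 0.05.


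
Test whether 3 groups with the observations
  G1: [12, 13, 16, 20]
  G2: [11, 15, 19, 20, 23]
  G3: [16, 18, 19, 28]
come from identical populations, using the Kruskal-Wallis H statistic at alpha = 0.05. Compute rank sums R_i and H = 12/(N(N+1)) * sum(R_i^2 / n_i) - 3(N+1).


Step 1: Combine all N = 13 observations and assign midranks.
sorted (value, group, rank): (11,G2,1), (12,G1,2), (13,G1,3), (15,G2,4), (16,G1,5.5), (16,G3,5.5), (18,G3,7), (19,G2,8.5), (19,G3,8.5), (20,G1,10.5), (20,G2,10.5), (23,G2,12), (28,G3,13)
Step 2: Sum ranks within each group.
R_1 = 21 (n_1 = 4)
R_2 = 36 (n_2 = 5)
R_3 = 34 (n_3 = 4)
Step 3: H = 12/(N(N+1)) * sum(R_i^2/n_i) - 3(N+1)
     = 12/(13*14) * (21^2/4 + 36^2/5 + 34^2/4) - 3*14
     = 0.065934 * 658.45 - 42
     = 1.414286.
Step 4: Ties present; correction factor C = 1 - 18/(13^3 - 13) = 0.991758. Corrected H = 1.414286 / 0.991758 = 1.426039.
Step 5: Under H0, H ~ chi^2(2); p-value = 0.490162.
Step 6: alpha = 0.05. fail to reject H0.

H = 1.4260, df = 2, p = 0.490162, fail to reject H0.


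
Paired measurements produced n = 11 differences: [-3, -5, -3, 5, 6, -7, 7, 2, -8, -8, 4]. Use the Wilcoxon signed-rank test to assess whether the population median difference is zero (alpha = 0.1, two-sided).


Step 1: Drop any zero differences (none here) and take |d_i|.
|d| = [3, 5, 3, 5, 6, 7, 7, 2, 8, 8, 4]
Step 2: Midrank |d_i| (ties get averaged ranks).
ranks: |3|->2.5, |5|->5.5, |3|->2.5, |5|->5.5, |6|->7, |7|->8.5, |7|->8.5, |2|->1, |8|->10.5, |8|->10.5, |4|->4
Step 3: Attach original signs; sum ranks with positive sign and with negative sign.
W+ = 5.5 + 7 + 8.5 + 1 + 4 = 26
W- = 2.5 + 5.5 + 2.5 + 8.5 + 10.5 + 10.5 = 40
(Check: W+ + W- = 66 should equal n(n+1)/2 = 66.)
Step 4: Test statistic W = min(W+, W-) = 26.
Step 5: Ties in |d|, so use the tie-corrected normal approximation.
        E[W] = n(n+1)/4 = 11*12/4 = 33.
        Tie groups: |d|=3 (t=2), |d|=5 (t=2), |d|=7 (t=2), |d|=8 (t=2); sum(t^3 - t) = 24.
        Var[W] = n(n+1)(2n+1)/24 - sum(t^3-t)/48 = 3036/24 - 24/48 = 126.
        z = (W - E[W]) / sqrt(Var[W]) = (26 - 33) / 11.2250 = -0.6236.
        Two-sided p = 2*Phi(z) = 0.532884.
Step 6: alpha = 0.1. fail to reject H0.

W+ = 26, W- = 40, W = min = 26, p = 0.532884, fail to reject H0.


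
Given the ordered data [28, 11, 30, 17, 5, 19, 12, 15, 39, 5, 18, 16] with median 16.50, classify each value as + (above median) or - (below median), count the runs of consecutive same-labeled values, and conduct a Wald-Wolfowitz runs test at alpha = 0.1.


Step 1: Compute median = 16.50; label A = above, B = below.
Labels in order: ABAABABBABAB  (n_A = 6, n_B = 6)
Step 2: Count runs R = 10.
Step 3: Under H0 (random ordering), E[R] = 2*n_A*n_B/(n_A+n_B) + 1 = 2*6*6/12 + 1 = 7.0000.
        Var[R] = 2*n_A*n_B*(2*n_A*n_B - n_A - n_B) / ((n_A+n_B)^2 * (n_A+n_B-1)) = 4320/1584 = 2.7273.
        SD[R] = 1.6514.
Step 4: Continuity-corrected z = (R - 0.5 - E[R]) / SD[R] = (10 - 0.5 - 7.0000) / 1.6514 = 1.5138.
Step 5: Two-sided p-value via normal approximation = 2*(1 - Phi(|z|)) = 0.130070.
Step 6: alpha = 0.1. fail to reject H0.

R = 10, z = 1.5138, p = 0.130070, fail to reject H0.


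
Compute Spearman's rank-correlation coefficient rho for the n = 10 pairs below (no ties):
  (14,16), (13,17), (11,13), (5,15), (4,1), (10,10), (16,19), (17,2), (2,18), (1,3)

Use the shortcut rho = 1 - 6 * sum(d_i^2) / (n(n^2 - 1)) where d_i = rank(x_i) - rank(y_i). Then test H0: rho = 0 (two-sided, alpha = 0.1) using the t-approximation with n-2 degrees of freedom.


Step 1: Rank x and y separately (midranks; no ties here).
rank(x): 14->8, 13->7, 11->6, 5->4, 4->3, 10->5, 16->9, 17->10, 2->2, 1->1
rank(y): 16->7, 17->8, 13->5, 15->6, 1->1, 10->4, 19->10, 2->2, 18->9, 3->3
Step 2: d_i = R_x(i) - R_y(i); compute d_i^2.
  (8-7)^2=1, (7-8)^2=1, (6-5)^2=1, (4-6)^2=4, (3-1)^2=4, (5-4)^2=1, (9-10)^2=1, (10-2)^2=64, (2-9)^2=49, (1-3)^2=4
sum(d^2) = 130.
Step 3: rho = 1 - 6*130 / (10*(10^2 - 1)) = 1 - 780/990 = 0.212121.
Step 4: Under H0, t = rho * sqrt((n-2)/(1-rho^2)) = 0.6139 ~ t(8).
Step 5: Two-sided p-value from the t-distribution with 8 df = 0.556306.
Step 6: alpha = 0.1. fail to reject H0.

rho = 0.2121, p = 0.556306, fail to reject H0 at alpha = 0.1.


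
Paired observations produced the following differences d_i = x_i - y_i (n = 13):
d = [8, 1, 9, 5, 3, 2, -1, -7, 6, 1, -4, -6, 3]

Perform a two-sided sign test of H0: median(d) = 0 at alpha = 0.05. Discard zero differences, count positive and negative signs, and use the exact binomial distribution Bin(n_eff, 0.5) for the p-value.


Step 1: Discard zero differences. Original n = 13; n_eff = number of nonzero differences = 13.
Nonzero differences (with sign): +8, +1, +9, +5, +3, +2, -1, -7, +6, +1, -4, -6, +3
Step 2: Count signs: positive = 9, negative = 4.
Step 3: Under H0: P(positive) = 0.5, so the number of positives S ~ Bin(13, 0.5).
Step 4: Two-sided exact p-value = sum of Bin(13,0.5) probabilities at or below the observed probability = 0.266846.
Step 5: alpha = 0.05. fail to reject H0.

n_eff = 13, pos = 9, neg = 4, p = 0.266846, fail to reject H0.


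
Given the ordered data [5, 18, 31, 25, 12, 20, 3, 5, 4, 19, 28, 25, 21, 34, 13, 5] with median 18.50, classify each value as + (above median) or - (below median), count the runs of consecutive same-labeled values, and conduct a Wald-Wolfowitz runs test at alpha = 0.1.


Step 1: Compute median = 18.50; label A = above, B = below.
Labels in order: BBAABABBBAAAAABB  (n_A = 8, n_B = 8)
Step 2: Count runs R = 7.
Step 3: Under H0 (random ordering), E[R] = 2*n_A*n_B/(n_A+n_B) + 1 = 2*8*8/16 + 1 = 9.0000.
        Var[R] = 2*n_A*n_B*(2*n_A*n_B - n_A - n_B) / ((n_A+n_B)^2 * (n_A+n_B-1)) = 14336/3840 = 3.7333.
        SD[R] = 1.9322.
Step 4: Continuity-corrected z = (R + 0.5 - E[R]) / SD[R] = (7 + 0.5 - 9.0000) / 1.9322 = -0.7763.
Step 5: Two-sided p-value via normal approximation = 2*(1 - Phi(|z|)) = 0.437558.
Step 6: alpha = 0.1. fail to reject H0.

R = 7, z = -0.7763, p = 0.437558, fail to reject H0.


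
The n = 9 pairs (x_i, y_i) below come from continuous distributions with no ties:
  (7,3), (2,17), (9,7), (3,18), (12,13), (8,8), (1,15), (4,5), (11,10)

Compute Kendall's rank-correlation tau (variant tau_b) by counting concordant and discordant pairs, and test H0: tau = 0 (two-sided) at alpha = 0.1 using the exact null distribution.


Step 1: Enumerate the 36 unordered pairs (i,j) with i<j and classify each by sign(x_j-x_i) * sign(y_j-y_i).
  (1,2):dx=-5,dy=+14->D; (1,3):dx=+2,dy=+4->C; (1,4):dx=-4,dy=+15->D; (1,5):dx=+5,dy=+10->C
  (1,6):dx=+1,dy=+5->C; (1,7):dx=-6,dy=+12->D; (1,8):dx=-3,dy=+2->D; (1,9):dx=+4,dy=+7->C
  (2,3):dx=+7,dy=-10->D; (2,4):dx=+1,dy=+1->C; (2,5):dx=+10,dy=-4->D; (2,6):dx=+6,dy=-9->D
  (2,7):dx=-1,dy=-2->C; (2,8):dx=+2,dy=-12->D; (2,9):dx=+9,dy=-7->D; (3,4):dx=-6,dy=+11->D
  (3,5):dx=+3,dy=+6->C; (3,6):dx=-1,dy=+1->D; (3,7):dx=-8,dy=+8->D; (3,8):dx=-5,dy=-2->C
  (3,9):dx=+2,dy=+3->C; (4,5):dx=+9,dy=-5->D; (4,6):dx=+5,dy=-10->D; (4,7):dx=-2,dy=-3->C
  (4,8):dx=+1,dy=-13->D; (4,9):dx=+8,dy=-8->D; (5,6):dx=-4,dy=-5->C; (5,7):dx=-11,dy=+2->D
  (5,8):dx=-8,dy=-8->C; (5,9):dx=-1,dy=-3->C; (6,7):dx=-7,dy=+7->D; (6,8):dx=-4,dy=-3->C
  (6,9):dx=+3,dy=+2->C; (7,8):dx=+3,dy=-10->D; (7,9):dx=+10,dy=-5->D; (8,9):dx=+7,dy=+5->C
Step 2: C = 16, D = 20, total pairs = 36.
Step 3: tau = (C - D)/(n(n-1)/2) = (16 - 20)/36 = -0.111111.
Step 4: Exact two-sided p-value (enumerate n! = 362880 permutations of y under H0): p = 0.761414.
Step 5: alpha = 0.1. fail to reject H0.

tau_b = -0.1111 (C=16, D=20), p = 0.761414, fail to reject H0.


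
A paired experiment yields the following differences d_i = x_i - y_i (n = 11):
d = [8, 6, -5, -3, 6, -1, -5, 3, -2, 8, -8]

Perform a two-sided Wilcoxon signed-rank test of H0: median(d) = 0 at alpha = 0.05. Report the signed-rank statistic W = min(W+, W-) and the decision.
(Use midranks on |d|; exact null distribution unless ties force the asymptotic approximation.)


Step 1: Drop any zero differences (none here) and take |d_i|.
|d| = [8, 6, 5, 3, 6, 1, 5, 3, 2, 8, 8]
Step 2: Midrank |d_i| (ties get averaged ranks).
ranks: |8|->10, |6|->7.5, |5|->5.5, |3|->3.5, |6|->7.5, |1|->1, |5|->5.5, |3|->3.5, |2|->2, |8|->10, |8|->10
Step 3: Attach original signs; sum ranks with positive sign and with negative sign.
W+ = 10 + 7.5 + 7.5 + 3.5 + 10 = 38.5
W- = 5.5 + 3.5 + 1 + 5.5 + 2 + 10 = 27.5
(Check: W+ + W- = 66 should equal n(n+1)/2 = 66.)
Step 4: Test statistic W = min(W+, W-) = 27.5.
Step 5: Ties in |d|, so use the tie-corrected normal approximation.
        E[W] = n(n+1)/4 = 11*12/4 = 33.
        Tie groups: |d|=3 (t=2), |d|=5 (t=2), |d|=6 (t=2), |d|=8 (t=3); sum(t^3 - t) = 42.
        Var[W] = n(n+1)(2n+1)/24 - sum(t^3-t)/48 = 3036/24 - 42/48 = 125.625.
        z = (W - E[W]) / sqrt(Var[W]) = (27.5 - 33) / 11.2083 = -0.4907.
        Two-sided p = 2*Phi(z) = 0.623632.
Step 6: alpha = 0.05. fail to reject H0.

W+ = 38.5, W- = 27.5, W = min = 27.5, p = 0.623632, fail to reject H0.


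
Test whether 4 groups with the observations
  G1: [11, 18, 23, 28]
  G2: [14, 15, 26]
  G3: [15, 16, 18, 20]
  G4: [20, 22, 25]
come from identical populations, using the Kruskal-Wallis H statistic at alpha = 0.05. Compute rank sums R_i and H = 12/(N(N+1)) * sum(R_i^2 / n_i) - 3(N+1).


Step 1: Combine all N = 14 observations and assign midranks.
sorted (value, group, rank): (11,G1,1), (14,G2,2), (15,G2,3.5), (15,G3,3.5), (16,G3,5), (18,G1,6.5), (18,G3,6.5), (20,G3,8.5), (20,G4,8.5), (22,G4,10), (23,G1,11), (25,G4,12), (26,G2,13), (28,G1,14)
Step 2: Sum ranks within each group.
R_1 = 32.5 (n_1 = 4)
R_2 = 18.5 (n_2 = 3)
R_3 = 23.5 (n_3 = 4)
R_4 = 30.5 (n_4 = 3)
Step 3: H = 12/(N(N+1)) * sum(R_i^2/n_i) - 3(N+1)
     = 12/(14*15) * (32.5^2/4 + 18.5^2/3 + 23.5^2/4 + 30.5^2/3) - 3*15
     = 0.057143 * 826.292 - 45
     = 2.216667.
Step 4: Ties present; correction factor C = 1 - 18/(14^3 - 14) = 0.993407. Corrected H = 2.216667 / 0.993407 = 2.231379.
Step 5: Under H0, H ~ chi^2(3); p-value = 0.525794.
Step 6: alpha = 0.05. fail to reject H0.

H = 2.2314, df = 3, p = 0.525794, fail to reject H0.


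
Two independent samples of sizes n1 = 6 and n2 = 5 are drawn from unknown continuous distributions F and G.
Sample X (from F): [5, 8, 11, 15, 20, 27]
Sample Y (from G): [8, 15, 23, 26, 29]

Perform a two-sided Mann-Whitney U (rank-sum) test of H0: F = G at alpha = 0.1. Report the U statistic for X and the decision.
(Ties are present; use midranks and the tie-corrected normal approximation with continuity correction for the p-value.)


Step 1: Combine and sort all 11 observations; assign midranks.
sorted (value, group): (5,X), (8,X), (8,Y), (11,X), (15,X), (15,Y), (20,X), (23,Y), (26,Y), (27,X), (29,Y)
ranks: 5->1, 8->2.5, 8->2.5, 11->4, 15->5.5, 15->5.5, 20->7, 23->8, 26->9, 27->10, 29->11
Step 2: Rank sum for X: R1 = 1 + 2.5 + 4 + 5.5 + 7 + 10 = 30.
Step 3: U_X = R1 - n1(n1+1)/2 = 30 - 6*7/2 = 30 - 21 = 9.
       U_Y = n1*n2 - U_X = 30 - 9 = 21.
Step 4: Ties are present, so use the tie-corrected normal approximation (with continuity correction) for the p-value.
Step 5: p-value = 0.313093; compare to alpha = 0.1. fail to reject H0.

U_X = 9, p = 0.313093, fail to reject H0 at alpha = 0.1.
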